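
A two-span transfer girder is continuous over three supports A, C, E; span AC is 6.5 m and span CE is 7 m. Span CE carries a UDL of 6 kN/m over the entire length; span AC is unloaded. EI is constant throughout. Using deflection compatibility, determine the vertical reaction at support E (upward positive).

Insert a hinge at C; M_C is the redundant, and each span becomes simply supported.
Discontinuity in slope at C on the released structure — sum the simple-span end rotations:
  span CE: UDL 6: wL³/(24EI) = 85.75/EI
  relative rotation θ_0 = (0 + 85.75)/EI = 85.75/EI
A unit hogging moment at C produces rotation L₁/(3EI) + L₂/(3EI) = 4.5/EI.
Compatibility: M_C·(L₁+L₂)/(3EI) = θ_0, giving M_C = 19.06 kN·m (hogging).
Span CE, ΣM about E: R_C^{CE}·7 = 147 + 19.06, so R_C^{CE} = 23.72 kN and R_E = 42 − 23.72 = 18.28 kN.

R_E = 18.28 kN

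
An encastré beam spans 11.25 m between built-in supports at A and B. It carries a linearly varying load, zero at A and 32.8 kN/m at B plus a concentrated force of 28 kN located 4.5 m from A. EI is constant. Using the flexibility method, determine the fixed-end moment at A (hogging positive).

M_A = 183.7 kN·m

Release both end moments; the primary structure is a simply-supported span AB with redundants M_A and M_B.
Simple-span end rotations at A and B under the given loads:
  at A: triangular load, peak 32.8: 7w₀L³/(360EI) = 908.1/EI
  at B: triangular load, peak 32.8: w₀L³/(45EI) = 1038/EI
  at A: point load 28 at a = 4.5: Pab(L + b)/(6LEI) = 226.8/EI
  at B: point load 28 at a = 4.5: Pab(L + a)/(6LEI) = 198.4/EI
  θ_A0 = 1135/EI,  θ_B0 = 1236/EI
Flexibility coefficients: a unit moment at one end gives L/(3EI) there and L/(6EI) at the far end, so f₁₁ = f₂₂ = 3.75/EI and f₁₂ = f₂₁ = 1.875/EI.
Compatibility — zero rotation at each built-in end:
  3.75 M_A + 1.875 M_B = 1135
  1.875 M_A + 3.75 M_B = 1236
Solving the pair gives M_A = 183.7 kN·m and M_B = 237.8 kN·m (hogging).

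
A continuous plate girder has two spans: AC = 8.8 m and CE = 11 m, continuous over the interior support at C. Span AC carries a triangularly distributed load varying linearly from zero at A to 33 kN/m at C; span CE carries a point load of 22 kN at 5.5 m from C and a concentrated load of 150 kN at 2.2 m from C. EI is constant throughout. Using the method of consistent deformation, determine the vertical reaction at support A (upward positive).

R_A = 21.93 kN

Insert a hinge at C; M_C is the redundant, and each span becomes simply supported.
Rotations at C on the released spans (each span's end-slope, ×1/EI):
  span AC: triangular load, peak 33: w₀L³/(45EI) = 499.7/EI
  span CE: point load 22 at a = 5.5: Pab(L + b)/(6LEI) = 166.4/EI
  span CE: point load 150 at a = 2.2: Pab(L + b)/(6LEI) = 871.2/EI
  relative rotation θ_0 = (499.7 + 1038)/EI = 1537/EI
A unit hogging moment at C produces rotation L₁/(3EI) + L₂/(3EI) = 6.6/EI.
Slope continuity at C: θ_0 = M_C·6.6/EI, so M_C = 1537/6.6 = 232.9 kN·m (hogging).
Span AC, ΣM about A with M_C applied at C: R_C^{AC}·8.8 = 851.8 + 232.9, so R_C^{AC} = 123.3 kN and R_A = 145.2 − 123.3 = 21.93 kN.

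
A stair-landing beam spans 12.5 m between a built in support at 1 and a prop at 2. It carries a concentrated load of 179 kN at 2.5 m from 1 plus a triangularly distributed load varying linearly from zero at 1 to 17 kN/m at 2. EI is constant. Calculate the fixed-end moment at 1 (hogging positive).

M_1 = 477.1 kN·m

Remove the prop at 2; the released (primary) structure is a cantilever built in at 1.
Deflection at 2 on the released cantilever, summing each load's contribution:
  point load 179 at a = 2.5: Pa²(3L − a)/(6EI) = 6526/EI
  triangular load, peak 17 at the free end: 11w₀L⁴/(120EI) = 38045/EI
  δ_0 = 44571/EI
Tip deflection under a unit load at 2: L³/(3EI) = 651/EI.
The prop prevents deflection at 2: R_2 = δ_0/δ_{22} = 44571/651 = 68.46 kN.
Moment equilibrium about 1: M_1 = Σ(load moments about 1) − R_2·L = 1333 − 68.46×12.5 = 477.1 kN·m.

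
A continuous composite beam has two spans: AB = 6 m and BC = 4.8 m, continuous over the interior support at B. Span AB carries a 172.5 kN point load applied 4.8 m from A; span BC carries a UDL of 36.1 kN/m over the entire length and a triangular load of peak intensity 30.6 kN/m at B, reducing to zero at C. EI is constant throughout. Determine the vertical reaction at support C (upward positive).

R_C = 79.89 kN

Release continuity at B by inserting a hinge; the redundant is the internal moment M_B. The primary structure is two simply-supported spans AB and BC.
Discontinuity in slope at B on the released structure — sum the simple-span end rotations:
  span AB: point load 172.5 at a = 4.8: Pab(L + a)/(6LEI) = 298.1/EI
  span BC: UDL 36.1: wL³/(24EI) = 166.3/EI
  span BC: triangular load, peak 30.6: w₀L³/(45EI) = 75.2/EI
  relative rotation θ_0 = (298.1 + 241.6)/EI = 539.6/EI
A unit hogging moment at B produces rotation L₁/(3EI) + L₂/(3EI) = 3.6/EI.
Compatibility: M_B·(L₁+L₂)/(3EI) = θ_0, giving M_B = 149.9 kN·m (hogging).
Span BC, ΣM about C: R_B^{BC}·4.8 = 650.9 + 149.9, so R_B^{BC} = 166.8 kN and R_C = 246.7 − 166.8 = 79.89 kN.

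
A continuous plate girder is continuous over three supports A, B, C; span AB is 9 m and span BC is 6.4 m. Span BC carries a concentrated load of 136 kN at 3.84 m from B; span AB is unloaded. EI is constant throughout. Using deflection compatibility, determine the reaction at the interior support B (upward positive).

Insert a hinge at B; M_B is the redundant, and each span becomes simply supported.
Discontinuity in slope at B on the released structure — sum the simple-span end rotations:
  span BC: point load 136 at a = 3.84: Pab(L + b)/(6LEI) = 312/EI
  relative rotation θ_0 = (0 + 312)/EI = 312/EI
A unit hogging moment at B produces rotation L₁/(3EI) + L₂/(3EI) = 5.133/EI.
Slope continuity at B: θ_0 = M_B·5.133/EI, so M_B = 312/5.133 = 60.77 kN·m (hogging).
Span AB, ΣM about A with M_B applied at B: R_B^{AB}·9 = 0 + 60.77, so R_B^{AB} = 6.752 kN and R_A = 0 − 6.752 = -6.752 kN.
Span BC, ΣM about C: R_B^{BC}·6.4 = 348.2 + 60.77, so R_B^{BC} = 63.9 kN and R_C = 136 − 63.9 = 72.1 kN.
R_B = 6.752 + 63.9 = 70.65 kN.

R_B = 70.65 kN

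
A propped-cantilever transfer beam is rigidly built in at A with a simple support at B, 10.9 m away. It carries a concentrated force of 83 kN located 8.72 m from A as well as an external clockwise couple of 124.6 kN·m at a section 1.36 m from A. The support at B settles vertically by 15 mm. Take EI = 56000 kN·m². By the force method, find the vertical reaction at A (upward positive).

R_A = 22.5 kN

Choose R_B as the redundant. The primary structure is the cantilever fixed at A.
Downward deflection at the released point B due to the loads:
  point load 83 at a = 8.72: Pa²(3L − a)/(6EI) = 25224/EI
  clockwise couple 124.6 at a = 1.36: M₀a(2L − a)/(2EI) = 1732/EI
  δ_0 = 26956/EI
Tip deflection under a unit load at B: L³/(3EI) = 431.7/EI.
With EI = 56000 kN·m²: δ_0 = 0.48135 m and δ_{BB} = 0.007709 m/kN.
Compatibility — the beam at B must follow the support down by 0.015 m: δ_0 − R_B·δ_{BB} = 0.015, so R_B = (0.48135 − 0.015)/0.007709 = 60.5 kN.
Vertical equilibrium: R_A = ΣP − R_B = 83 − 60.5 = 22.5 kN.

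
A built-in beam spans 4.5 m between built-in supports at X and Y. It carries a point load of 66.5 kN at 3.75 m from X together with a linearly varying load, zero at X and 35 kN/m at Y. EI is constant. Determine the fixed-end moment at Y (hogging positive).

Release both end moments; the primary structure is a simply-supported span XY with redundants M_X and M_Y.
Simple-span end rotations at X and Y under the given loads:
  at X: point load 66.5 at a = 3.75: Pab(L + b)/(6LEI) = 36.37/EI
  at Y: point load 66.5 at a = 3.75: Pab(L + a)/(6LEI) = 57.15/EI
  at X: triangular load, peak 35: 7w₀L³/(360EI) = 62.02/EI
  at Y: triangular load, peak 35: w₀L³/(45EI) = 70.88/EI
  θ_X0 = 98.38/EI,  θ_Y0 = 128/EI
Flexibility coefficients: a unit moment at one end gives L/(3EI) there and L/(6EI) at the far end, so f₁₁ = f₂₂ = 1.5/EI and f₁₂ = f₂₁ = 0.75/EI.
Compatibility — zero rotation at each built-in end:
  1.5 M_X + 0.75 M_Y = 98.38
  0.75 M_X + 1.5 M_Y = 128
Solving the pair gives M_X = 30.55 kN·m and M_Y = 70.07 kN·m (hogging).

M_Y = 70.07 kN·m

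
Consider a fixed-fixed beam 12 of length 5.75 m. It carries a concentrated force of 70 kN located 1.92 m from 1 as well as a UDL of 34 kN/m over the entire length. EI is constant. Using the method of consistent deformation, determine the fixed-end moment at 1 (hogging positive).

Take the two fixed-end moments M_1, M_2 as redundants; the released structure is the simple span 12.
Simple-span end rotations at 1 and 2 under the given loads:
  at 1: point load 70 at a = 1.92: Pab(L + b)/(6LEI) = 142.9/EI
  at 2: point load 70 at a = 1.92: Pab(L + a)/(6LEI) = 114.4/EI
  at 1: UDL 34: wL³/(24EI) = 269.3/EI
  at 2: UDL 34: wL³/(24EI) = 269.3/EI
  θ_10 = 412.3/EI,  θ_20 = 383.8/EI
Flexibility coefficients: a unit moment at one end gives L/(3EI) there and L/(6EI) at the far end, so f₁₁ = f₂₂ = 1.917/EI and f₁₂ = f₂₁ = 0.9583/EI.
Compatibility — zero rotation at each built-in end:
  1.917 M_1 + 0.9583 M_2 = 412.3
  0.9583 M_1 + 1.917 M_2 = 383.8
Solving the pair gives M_1 = 153.3 kN·m and M_2 = 123.6 kN·m (hogging).

M_1 = 153.3 kN·m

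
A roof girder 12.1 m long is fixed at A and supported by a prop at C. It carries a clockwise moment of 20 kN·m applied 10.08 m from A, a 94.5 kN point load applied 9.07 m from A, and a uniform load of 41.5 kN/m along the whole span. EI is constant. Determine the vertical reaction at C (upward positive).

R_C = 250.5 kN

Remove the prop at C; the released (primary) structure is a cantilever built in at A.
Downward deflection at the released point C due to the loads:
  clockwise couple 20 at a = 10.08: M₀a(2L − a)/(2EI) = 1423/EI
  point load 94.5 at a = 9.07: Pa²(3L − a)/(6EI) = 35281/EI
  UDL 41.5: wL⁴/(8EI) = 111199/EI
  δ_0 = 147903/EI
Flexibility coefficient — unit upward force at C: δ_{CC} = L³/(3EI) = 590.5/EI.
Compatibility at C: δ_0 − R_C·δ_{CC} = 0, so R_C = 147903/590.5 = 250.5 kN.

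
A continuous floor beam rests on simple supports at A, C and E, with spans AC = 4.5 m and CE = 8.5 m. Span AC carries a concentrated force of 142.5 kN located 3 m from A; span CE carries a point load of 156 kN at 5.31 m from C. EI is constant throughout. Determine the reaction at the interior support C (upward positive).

Release continuity at C by inserting a hinge; the redundant is the internal moment M_C. The primary structure is two simply-supported spans AC and CE.
Rotations at C on the released spans (each span's end-slope, ×1/EI):
  span AC: point load 142.5 at a = 3: Pab(L + a)/(6LEI) = 178.1/EI
  span CE: point load 156 at a = 5.31: Pab(L + b)/(6LEI) = 605.7/EI
  relative rotation θ_0 = (178.1 + 605.7)/EI = 783.8/EI
A unit hogging moment at C produces rotation L₁/(3EI) + L₂/(3EI) = 4.333/EI.
Slope continuity at C: θ_0 = M_C·4.333/EI, so M_C = 783.8/4.333 = 180.9 kN·m (hogging).
Span AC, ΣM about A with M_C applied at C: R_C^{AC}·4.5 = 427.5 + 180.9, so R_C^{AC} = 135.2 kN and R_A = 142.5 − 135.2 = 7.304 kN.
Span CE, ΣM about E: R_C^{CE}·8.5 = 497.6 + 180.9, so R_C^{CE} = 79.83 kN and R_E = 156 − 79.83 = 76.17 kN.
R_C = 135.2 + 79.83 = 215 kN.

R_C = 215 kN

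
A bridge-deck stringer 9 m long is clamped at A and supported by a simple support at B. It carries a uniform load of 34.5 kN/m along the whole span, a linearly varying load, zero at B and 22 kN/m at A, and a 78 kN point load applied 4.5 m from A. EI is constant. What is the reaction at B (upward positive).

R_B = 160.6 kN

Release the roller at B. Primary structure: cantilever fixed at A.
Downward deflection at the released point B due to the loads:
  UDL 34.5: wL⁴/(8EI) = 28294/EI
  triangular load, peak 22 at the fixed end: w₀L⁴/(30EI) = 4811/EI
  point load 78 at a = 4.5: Pa²(3L − a)/(6EI) = 5923/EI
  δ_0 = 39029/EI
Tip deflection under a unit load at B: L³/(3EI) = 243/EI.
The prop prevents deflection at B: R_B = δ_0/δ_{BB} = 39029/243 = 160.6 kN.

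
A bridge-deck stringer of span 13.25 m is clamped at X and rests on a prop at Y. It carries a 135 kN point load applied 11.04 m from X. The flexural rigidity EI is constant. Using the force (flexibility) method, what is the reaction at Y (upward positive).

Take the reaction at Y as the redundant and release it; the primary structure is a cantilever fixed at X.
Deflection at Y on the released cantilever, summing each load's contribution:
  point load 135 at a = 11.04: Pa²(3L − a)/(6EI) = 78732/EI
Tip deflection under a unit load at Y: L³/(3EI) = 775.4/EI.
The prop prevents deflection at Y: R_Y = δ_0/δ_{YY} = 78732/775.4 = 101.5 kN.

R_Y = 101.5 kN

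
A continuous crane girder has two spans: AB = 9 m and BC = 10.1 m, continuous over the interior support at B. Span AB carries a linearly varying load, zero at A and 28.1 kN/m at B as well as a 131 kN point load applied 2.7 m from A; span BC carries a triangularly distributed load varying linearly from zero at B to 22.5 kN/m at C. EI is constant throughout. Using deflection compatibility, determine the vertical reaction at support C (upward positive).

R_C = 54.15 kN

Release continuity at B by inserting a hinge; the redundant is the internal moment M_B. The primary structure is two simply-supported spans AB and BC.
Rotations at B on the released spans (each span's end-slope, ×1/EI):
  span AB: triangular load, peak 28.1: w₀L³/(45EI) = 455.2/EI
  span AB: point load 131 at a = 2.7: Pab(L + a)/(6LEI) = 482.8/EI
  span BC: triangular load, peak 22.5: 7w₀L³/(360EI) = 450.8/EI
  relative rotation θ_0 = (938 + 450.8)/EI = 1389/EI
A unit hogging moment at B produces rotation L₁/(3EI) + L₂/(3EI) = 6.367/EI.
Compatibility: M_B·(L₁+L₂)/(3EI) = θ_0, giving M_B = 218.1 kN·m (hogging).
Span BC, ΣM about C: R_B^{BC}·10.1 = 382.5 + 218.1, so R_B^{BC} = 59.47 kN and R_C = 113.6 − 59.47 = 54.15 kN.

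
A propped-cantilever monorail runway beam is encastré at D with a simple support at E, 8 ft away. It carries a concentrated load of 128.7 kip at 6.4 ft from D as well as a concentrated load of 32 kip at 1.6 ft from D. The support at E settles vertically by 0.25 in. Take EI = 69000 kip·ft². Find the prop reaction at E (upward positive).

Release the roller at E. Primary structure: cantilever fixed at D.
Free-end deflection of the primary structure under the applied loading (downward +):
  point load 128.7 at a = 6.4: Pa²(3L − a)/(6EI) = 15463/EI
  point load 32 at a = 1.6: Pa²(3L − a)/(6EI) = 305.8/EI
  δ_0 = 15769/EI
Flexibility coefficient — unit upward force at E: δ_{EE} = L³/(3EI) = 170.7/EI.
With EI = 69000 kip·ft²: δ_0 = 0.22854 ft and δ_{EE} = 0.002473 ft/kip.
Compatibility — the beam at E must follow the support down by 0.02083 ft: δ_0 − R_E·δ_{EE} = 0.02083, so R_E = (0.22854 − 0.02083)/0.002473 = 83.97 kip.

R_E = 83.97 kip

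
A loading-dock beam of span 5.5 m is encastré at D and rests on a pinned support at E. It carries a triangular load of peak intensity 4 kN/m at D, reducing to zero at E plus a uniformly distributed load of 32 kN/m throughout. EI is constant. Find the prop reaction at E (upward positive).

Take the reaction at E as the redundant and release it; the primary structure is a cantilever fixed at D.
Deflection at E on the released cantilever, summing each load's contribution:
  triangular load, peak 4 at the fixed end: w₀L⁴/(30EI) = 122/EI
  UDL 32: wL⁴/(8EI) = 3660/EI
  δ_0 = 3782/EI
Flexibility coefficient — unit upward force at E: δ_{EE} = L³/(3EI) = 55.46/EI.
Compatibility at E: δ_0 − R_E·δ_{EE} = 0, so R_E = 3782/55.46 = 68.2 kN.

R_E = 68.2 kN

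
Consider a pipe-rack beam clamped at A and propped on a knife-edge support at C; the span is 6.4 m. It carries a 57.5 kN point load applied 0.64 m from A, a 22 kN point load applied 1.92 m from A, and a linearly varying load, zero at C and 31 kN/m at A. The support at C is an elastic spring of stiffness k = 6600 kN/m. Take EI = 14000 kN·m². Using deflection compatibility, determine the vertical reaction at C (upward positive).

R_C = 22.79 kN

Release the roller at C. Primary structure: cantilever fixed at A.
Deflection at C on the released cantilever, summing each load's contribution:
  point load 57.5 at a = 0.64: Pa²(3L − a)/(6EI) = 72.85/EI
  point load 22 at a = 1.92: Pa²(3L − a)/(6EI) = 233.6/EI
  triangular load, peak 31 at the fixed end: w₀L⁴/(30EI) = 1734/EI
  δ_0 = 2040/EI
Tip deflection under a unit load at C: L³/(3EI) = 87.38/EI.
With EI = 14000 kN·m²: δ_0 = 0.14572 m and δ_{CC} = 0.006242 m/kN.
Compatibility — the spring shortens by R_C/k under the reaction it provides: δ_0 − R_C·δ_{CC} = R_C/k. With 1/k = 0.000152 m/kN, R_C = δ_0 / (δ_{CC} + 1/k) = 0.14572 / (0.006242 + 0.000152) = 22.79 kN.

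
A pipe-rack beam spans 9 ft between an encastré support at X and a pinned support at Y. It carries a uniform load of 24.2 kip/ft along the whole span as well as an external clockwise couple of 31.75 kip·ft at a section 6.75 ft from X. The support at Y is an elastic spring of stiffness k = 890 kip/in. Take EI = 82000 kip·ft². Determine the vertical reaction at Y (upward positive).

R_Y = 83.98 kip

Take the reaction at Y as the redundant and release it; the primary structure is a cantilever fixed at X.
Primary-structure tip deflection at Y by superposition:
  UDL 24.2: wL⁴/(8EI) = 19847/EI
  clockwise couple 31.75 at a = 6.75: M₀a(2L − a)/(2EI) = 1206/EI
  δ_0 = 21053/EI
Tip deflection under a unit load at Y: L³/(3EI) = 243/EI.
With EI = 82000 kip·ft²: δ_0 = 0.25674 ft and δ_{YY} = 0.002963 ft/kip.
Compatibility — the spring shortens by R_Y/k under the reaction it provides: δ_0 − R_Y·δ_{YY} = R_Y/k. With 1/k = 1/(890×12) ft/kip = 0.000094 ft/kip, R_Y = δ_0 / (δ_{YY} + 1/k) = 0.25674 / (0.002963 + 0.000094) = 83.98 kip.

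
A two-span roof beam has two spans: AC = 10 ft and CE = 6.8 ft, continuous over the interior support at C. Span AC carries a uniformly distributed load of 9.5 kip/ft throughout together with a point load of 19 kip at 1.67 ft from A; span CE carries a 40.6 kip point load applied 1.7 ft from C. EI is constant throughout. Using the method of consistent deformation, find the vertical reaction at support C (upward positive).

Insert a hinge at C; M_C is the redundant, and each span becomes simply supported.
Rotations at C on the released spans (each span's end-slope, ×1/EI):
  span AC: UDL 9.5: wL³/(24EI) = 395.8/EI
  span AC: point load 19 at a = 1.67: Pab(L + a)/(6LEI) = 51.41/EI
  span CE: point load 40.6 at a = 1.7: Pab(L + b)/(6LEI) = 102.7/EI
  relative rotation θ_0 = (447.2 + 102.7)/EI = 549.9/EI
A unit hogging moment at C produces rotation L₁/(3EI) + L₂/(3EI) = 5.6/EI.
Slope continuity at C: θ_0 = M_C·5.6/EI, so M_C = 549.9/5.6 = 98.2 kip·ft (hogging).
Span AC, ΣM about A with M_C applied at C: R_C^{AC}·10 = 506.7 + 98.2, so R_C^{AC} = 60.49 kip and R_A = 114 − 60.49 = 53.51 kip.
Span CE, ΣM about E: R_C^{CE}·6.8 = 207.1 + 98.2, so R_C^{CE} = 44.89 kip and R_E = 40.6 − 44.89 = -4.291 kip.
R_C = 60.49 + 44.89 = 105.4 kip.

R_C = 105.4 kip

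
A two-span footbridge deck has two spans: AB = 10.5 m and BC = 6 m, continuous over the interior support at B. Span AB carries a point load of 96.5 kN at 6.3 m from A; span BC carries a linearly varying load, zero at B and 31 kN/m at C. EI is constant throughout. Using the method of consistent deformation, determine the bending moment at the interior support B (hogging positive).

Insert a hinge at B; M_B is the redundant, and each span becomes simply supported.
End slopes at the hinge B, treating each span as simply supported:
  span AB: point load 96.5 at a = 6.3: Pab(L + a)/(6LEI) = 680.9/EI
  span BC: triangular load, peak 31: 7w₀L³/(360EI) = 130.2/EI
  relative rotation θ_0 = (680.9 + 130.2)/EI = 811.1/EI
A unit hogging moment at B produces rotation L₁/(3EI) + L₂/(3EI) = 5.5/EI.
Slope continuity at B: θ_0 = M_B·5.5/EI, so M_B = 811.1/5.5 = 147.5 kN·m (hogging).

M_B = 147.5 kN·m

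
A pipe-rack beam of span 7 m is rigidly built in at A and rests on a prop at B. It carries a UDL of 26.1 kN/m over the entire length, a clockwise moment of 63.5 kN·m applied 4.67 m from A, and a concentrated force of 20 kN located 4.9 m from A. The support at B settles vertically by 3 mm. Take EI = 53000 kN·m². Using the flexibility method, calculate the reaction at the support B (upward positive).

R_B = 90.49 kN

Remove the prop at B; the released (primary) structure is a cantilever built in at A.
Downward deflection at the released point B due to the loads:
  UDL 26.1: wL⁴/(8EI) = 7833/EI
  clockwise couple 63.5 at a = 4.67: M₀a(2L − a)/(2EI) = 1383/EI
  point load 20 at a = 4.9: Pa²(3L − a)/(6EI) = 1289/EI
  δ_0 = 10505/EI
Tip deflection under a unit load at B: L³/(3EI) = 114.3/EI.
With EI = 53000 kN·m²: δ_0 = 0.19821 m and δ_{BB} = 0.002157 m/kN.
Compatibility — the beam at B must follow the support down by 0.003 m: δ_0 − R_B·δ_{BB} = 0.003, so R_B = (0.19821 − 0.003)/0.002157 = 90.49 kN.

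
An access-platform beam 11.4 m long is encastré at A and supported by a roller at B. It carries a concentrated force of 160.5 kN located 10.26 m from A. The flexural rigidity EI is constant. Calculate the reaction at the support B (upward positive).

Choose R_B as the redundant. The primary structure is the cantilever fixed at A.
Free-end deflection of the primary structure under the applied loading (downward +):
  point load 160.5 at a = 10.26: Pa²(3L − a)/(6EI) = 67413/EI
Tip deflection under a unit load at B: L³/(3EI) = 493.8/EI.
The prop prevents deflection at B: R_B = δ_0/δ_{BB} = 67413/493.8 = 136.5 kN.

R_B = 136.5 kN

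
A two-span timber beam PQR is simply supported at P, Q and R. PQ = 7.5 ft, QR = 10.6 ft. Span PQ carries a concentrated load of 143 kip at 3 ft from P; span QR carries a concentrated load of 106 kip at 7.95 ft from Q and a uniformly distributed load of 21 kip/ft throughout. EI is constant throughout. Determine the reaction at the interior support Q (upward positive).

Take M_Q as the redundant. Released structure: two simple spans PQ and QR with a hinge at Q.
Discontinuity in slope at Q on the released structure — sum the simple-span end rotations:
  span PQ: point load 143 at a = 3: Pab(L + a)/(6LEI) = 450.4/EI
  span QR: point load 106 at a = 7.95: Pab(L + b)/(6LEI) = 465.2/EI
  span QR: UDL 21: wL³/(24EI) = 1042/EI
  relative rotation θ_0 = (450.4 + 1507)/EI = 1958/EI
A unit hogging moment at Q produces rotation L₁/(3EI) + L₂/(3EI) = 6.033/EI.
Slope continuity at Q: θ_0 = M_Q·6.033/EI, so M_Q = 1958/6.033 = 324.5 kip·ft (hogging).
Span PQ, ΣM about P with M_Q applied at Q: R_Q^{PQ}·7.5 = 429 + 324.5, so R_Q^{PQ} = 100.5 kip and R_P = 143 − 100.5 = 42.53 kip.
Span QR, ΣM about R: R_Q^{QR}·10.6 = 1461 + 324.5, so R_Q^{QR} = 168.4 kip and R_R = 328.6 − 168.4 = 160.2 kip.
R_Q = 100.5 + 168.4 = 268.9 kip.

R_Q = 268.9 kip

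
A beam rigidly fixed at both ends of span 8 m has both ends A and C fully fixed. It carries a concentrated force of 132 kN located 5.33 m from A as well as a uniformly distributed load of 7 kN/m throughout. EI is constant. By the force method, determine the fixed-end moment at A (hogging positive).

M_A = 115.7 kN·m

Release both end moments; the primary structure is a simply-supported span AC with redundants M_A and M_C.
End rotations of the released simple span under the applied load (×1/EI):
  at A: point load 132 at a = 5.33: Pab(L + b)/(6LEI) = 417.6/EI
  at C: point load 132 at a = 5.33: Pab(L + a)/(6LEI) = 521.7/EI
  at A: UDL 7: wL³/(24EI) = 149.3/EI
  at C: UDL 7: wL³/(24EI) = 149.3/EI
  θ_A0 = 566.9/EI,  θ_C0 = 671/EI
Flexibility coefficients: a unit moment at one end gives L/(3EI) there and L/(6EI) at the far end, so f₁₁ = f₂₂ = 2.667/EI and f₁₂ = f₂₁ = 1.333/EI.
Compatibility — zero rotation at each built-in end:
  2.667 M_A + 1.333 M_C = 566.9
  1.333 M_A + 2.667 M_C = 671
Solving the pair gives M_A = 115.7 kN·m and M_C = 193.8 kN·m (hogging).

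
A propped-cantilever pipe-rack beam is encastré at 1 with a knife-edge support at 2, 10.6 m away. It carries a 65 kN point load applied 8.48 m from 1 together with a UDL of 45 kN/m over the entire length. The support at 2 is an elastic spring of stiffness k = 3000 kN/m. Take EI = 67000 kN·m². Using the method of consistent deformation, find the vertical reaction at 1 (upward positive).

Choose R_2 as the redundant. The primary structure is the cantilever fixed at 1.
Free-end deflection of the primary structure under the applied loading (downward +):
  point load 65 at a = 8.48: Pa²(3L − a)/(6EI) = 18167/EI
  UDL 45: wL⁴/(8EI) = 71014/EI
  δ_0 = 89181/EI
Tip deflection under a unit load at 2: L³/(3EI) = 397/EI.
With EI = 67000 kN·m²: δ_0 = 1.3311 m and δ_{22} = 0.005925 m/kN.
Compatibility — the spring shortens by R_2/k under the reaction it provides: δ_0 − R_2·δ_{22} = R_2/k. With 1/k = 0.000333 m/kN, R_2 = δ_0 / (δ_{22} + 1/k) = 1.3311 / (0.005925 + 0.000333) = 212.7 kN.
Vertical equilibrium: R_1 = ΣP − R_2 = 542 − 212.7 = 329.3 kN.

R_1 = 329.3 kN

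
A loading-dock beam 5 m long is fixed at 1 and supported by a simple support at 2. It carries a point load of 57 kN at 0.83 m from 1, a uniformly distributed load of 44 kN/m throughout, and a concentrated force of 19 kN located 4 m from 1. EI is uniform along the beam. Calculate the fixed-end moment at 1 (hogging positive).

Take the reaction at 2 as the redundant and release it; the primary structure is a cantilever fixed at 1.
Free-end deflection of the primary structure under the applied loading (downward +):
  point load 57 at a = 0.83: Pa²(3L − a)/(6EI) = 92.74/EI
  UDL 44: wL⁴/(8EI) = 3438/EI
  point load 19 at a = 4: Pa²(3L − a)/(6EI) = 557.3/EI
  δ_0 = 4088/EI
Flexibility coefficient — unit upward force at 2: δ_{22} = L³/(3EI) = 41.67/EI.
The prop prevents deflection at 2: R_2 = δ_0/δ_{22} = 4088/41.67 = 98.1 kN.
Moment equilibrium about 1: M_1 = Σ(load moments about 1) − R_2·L = 673.3 − 98.1×5 = 182.8 kN·m.

M_1 = 182.8 kN·m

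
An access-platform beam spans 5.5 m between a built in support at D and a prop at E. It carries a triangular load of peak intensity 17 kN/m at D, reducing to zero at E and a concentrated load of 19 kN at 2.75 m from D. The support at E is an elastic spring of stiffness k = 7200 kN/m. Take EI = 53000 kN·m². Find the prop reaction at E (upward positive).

R_E = 13.5 kN

Remove the prop at E; the released (primary) structure is a cantilever built in at D.
Primary-structure tip deflection at E by superposition:
  triangular load, peak 17 at the fixed end: w₀L⁴/(30EI) = 518.5/EI
  point load 19 at a = 2.75: Pa²(3L − a)/(6EI) = 329.3/EI
  δ_0 = 847.8/EI
Flexibility coefficient — unit upward force at E: δ_{EE} = L³/(3EI) = 55.46/EI.
With EI = 53000 kN·m²: δ_0 = 0.015997 m and δ_{EE} = 0.001046 m/kN.
Compatibility — the spring shortens by R_E/k under the reaction it provides: δ_0 − R_E·δ_{EE} = R_E/k. With 1/k = 0.000139 m/kN, R_E = δ_0 / (δ_{EE} + 1/k) = 0.015997 / (0.001046 + 0.000139) = 13.5 kN.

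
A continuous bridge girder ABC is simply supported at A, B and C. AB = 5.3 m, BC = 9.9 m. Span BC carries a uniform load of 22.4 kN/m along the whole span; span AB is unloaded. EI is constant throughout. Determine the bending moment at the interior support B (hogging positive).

Insert a hinge at B; M_B is the redundant, and each span becomes simply supported.
Discontinuity in slope at B on the released structure — sum the simple-span end rotations:
  span BC: UDL 22.4: wL³/(24EI) = 905.6/EI
  relative rotation θ_0 = (0 + 905.6)/EI = 905.6/EI
A unit hogging moment at B produces rotation L₁/(3EI) + L₂/(3EI) = 5.067/EI.
Compatibility: M_B·(L₁+L₂)/(3EI) = θ_0, giving M_B = 178.7 kN·m (hogging).

M_B = 178.7 kN·m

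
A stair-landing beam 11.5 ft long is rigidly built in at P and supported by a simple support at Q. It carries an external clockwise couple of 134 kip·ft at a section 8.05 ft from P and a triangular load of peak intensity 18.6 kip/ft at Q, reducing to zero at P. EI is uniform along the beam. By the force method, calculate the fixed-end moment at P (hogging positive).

Choose R_Q as the redundant. The primary structure is the cantilever fixed at P.
Deflection at Q on the released cantilever, summing each load's contribution:
  clockwise couple 134 at a = 8.05: M₀a(2L − a)/(2EI) = 8063/EI
  triangular load, peak 18.6 at the free end: 11w₀L⁴/(120EI) = 29821/EI
  δ_0 = 37884/EI
Tip deflection under a unit load at Q: L³/(3EI) = 507/EI.
The prop prevents deflection at Q: R_Q = δ_0/δ_{QQ} = 37884/507 = 74.73 kip.
Moment equilibrium about P: M_P = Σ(load moments about P) − R_Q·L = 954 − 74.73×11.5 = 94.58 kip·ft.

M_P = 94.58 kip·ft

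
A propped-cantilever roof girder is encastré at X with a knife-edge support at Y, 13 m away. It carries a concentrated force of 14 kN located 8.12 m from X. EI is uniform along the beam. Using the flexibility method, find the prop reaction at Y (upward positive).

Take the reaction at Y as the redundant and release it; the primary structure is a cantilever fixed at X.
Primary-structure tip deflection at Y by superposition:
  point load 14 at a = 8.12: Pa²(3L − a)/(6EI) = 4751/EI
Tip deflection under a unit load at Y: L³/(3EI) = 732.3/EI.
The prop prevents deflection at Y: R_Y = δ_0/δ_{YY} = 4751/732.3 = 6.487 kN.

R_Y = 6.487 kN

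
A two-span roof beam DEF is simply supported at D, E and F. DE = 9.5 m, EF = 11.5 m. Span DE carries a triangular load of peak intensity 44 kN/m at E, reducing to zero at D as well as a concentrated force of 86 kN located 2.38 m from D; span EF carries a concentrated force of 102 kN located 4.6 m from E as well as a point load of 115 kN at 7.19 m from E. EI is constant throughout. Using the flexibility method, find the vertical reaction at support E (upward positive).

Take M_E as the redundant. Released structure: two simple spans DE and EF with a hinge at E.
Discontinuity in slope at E on the released structure — sum the simple-span end rotations:
  span DE: triangular load, peak 44: w₀L³/(45EI) = 838.3/EI
  span DE: point load 86 at a = 2.38: Pab(L + a)/(6LEI) = 303.7/EI
  span EF: point load 102 at a = 4.6: Pab(L + b)/(6LEI) = 863.3/EI
  span EF: point load 115 at a = 7.19: Pab(L + b)/(6LEI) = 816.6/EI
  relative rotation θ_0 = (1142 + 1680)/EI = 2822/EI
A unit hogging moment at E produces rotation L₁/(3EI) + L₂/(3EI) = 7/EI.
Compatibility: M_E·(L₁+L₂)/(3EI) = θ_0, giving M_E = 403.1 kN·m (hogging).
Span DE, ΣM about D with M_E applied at E: R_E^{DE}·9.5 = 1528 + 403.1, so R_E^{DE} = 203.3 kN and R_D = 295 − 203.3 = 91.69 kN.
Span EF, ΣM about F: R_E^{EF}·11.5 = 1199 + 403.1, so R_E^{EF} = 139.4 kN and R_F = 217 − 139.4 = 77.64 kN.
R_E = 203.3 + 139.4 = 342.7 kN.

R_E = 342.7 kN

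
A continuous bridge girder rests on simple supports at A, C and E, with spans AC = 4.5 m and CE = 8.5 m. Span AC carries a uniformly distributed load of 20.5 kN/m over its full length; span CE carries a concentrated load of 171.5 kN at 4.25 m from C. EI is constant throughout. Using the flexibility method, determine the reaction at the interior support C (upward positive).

Insert a hinge at C; M_C is the redundant, and each span becomes simply supported.
Discontinuity in slope at C on the released structure — sum the simple-span end rotations:
  span AC: UDL 20.5: wL³/(24EI) = 77.84/EI
  span CE: point load 171.5 at a = 4.25: Pab(L + b)/(6LEI) = 774.4/EI
  relative rotation θ_0 = (77.84 + 774.4)/EI = 852.3/EI
A unit hogging moment at C produces rotation L₁/(3EI) + L₂/(3EI) = 4.333/EI.
Compatibility: M_C·(L₁+L₂)/(3EI) = θ_0, giving M_C = 196.7 kN·m (hogging).
Span AC, ΣM about A with M_C applied at C: R_C^{AC}·4.5 = 207.6 + 196.7, so R_C^{AC} = 89.83 kN and R_A = 92.25 − 89.83 = 2.419 kN.
Span CE, ΣM about E: R_C^{CE}·8.5 = 728.9 + 196.7, so R_C^{CE} = 108.9 kN and R_E = 171.5 − 108.9 = 62.61 kN.
R_C = 89.83 + 108.9 = 198.7 kN.

R_C = 198.7 kN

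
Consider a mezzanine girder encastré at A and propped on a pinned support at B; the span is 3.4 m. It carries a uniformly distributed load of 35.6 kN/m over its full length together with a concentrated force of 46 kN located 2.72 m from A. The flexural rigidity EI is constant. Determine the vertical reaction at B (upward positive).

R_B = 77.77 kN

Release the roller at B. Primary structure: cantilever fixed at A.
Free-end deflection of the primary structure under the applied loading (downward +):
  UDL 35.6: wL⁴/(8EI) = 594.7/EI
  point load 46 at a = 2.72: Pa²(3L − a)/(6EI) = 424.3/EI
  δ_0 = 1019/EI
Tip deflection under a unit load at B: L³/(3EI) = 13.1/EI.
The prop prevents deflection at B: R_B = δ_0/δ_{BB} = 1019/13.1 = 77.77 kN.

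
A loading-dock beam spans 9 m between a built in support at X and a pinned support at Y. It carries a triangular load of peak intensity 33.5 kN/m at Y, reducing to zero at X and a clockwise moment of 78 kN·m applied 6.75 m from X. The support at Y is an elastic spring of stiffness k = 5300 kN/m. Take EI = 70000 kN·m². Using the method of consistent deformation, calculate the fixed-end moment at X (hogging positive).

Remove the prop at Y; the released (primary) structure is a cantilever built in at X.
Downward deflection at the released point Y due to the loads:
  triangular load, peak 33.5 at the free end: 11w₀L⁴/(120EI) = 20148/EI
  clockwise couple 78 at a = 6.75: M₀a(2L − a)/(2EI) = 2962/EI
  δ_0 = 23109/EI
Flexibility coefficient — unit upward force at Y: δ_{YY} = L³/(3EI) = 243/EI.
With EI = 70000 kN·m²: δ_0 = 0.33013 m and δ_{YY} = 0.003471 m/kN.
Compatibility — the spring shortens by R_Y/k under the reaction it provides: δ_0 − R_Y·δ_{YY} = R_Y/k. With 1/k = 0.000189 m/kN, R_Y = δ_0 / (δ_{YY} + 1/k) = 0.33013 / (0.003471 + 0.000189) = 90.2 kN.
Moment equilibrium about X: M_X = Σ(load moments about X) − R_Y·L = 982.5 − 90.2×9 = 170.7 kN·m.

M_X = 170.7 kN·m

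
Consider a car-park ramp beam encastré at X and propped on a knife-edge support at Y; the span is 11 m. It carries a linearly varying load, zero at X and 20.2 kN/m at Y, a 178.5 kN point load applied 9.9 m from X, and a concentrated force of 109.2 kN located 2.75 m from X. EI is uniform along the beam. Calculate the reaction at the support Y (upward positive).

R_Y = 222.3 kN

Remove the prop at Y; the released (primary) structure is a cantilever built in at X.
Free-end deflection of the primary structure under the applied loading (downward +):
  triangular load, peak 20.2 at the free end: 11w₀L⁴/(120EI) = 27110/EI
  point load 178.5 at a = 9.9: Pa²(3L − a)/(6EI) = 67355/EI
  point load 109.2 at a = 2.75: Pa²(3L − a)/(6EI) = 4164/EI
  δ_0 = 98629/EI
Flexibility coefficient — unit upward force at Y: δ_{YY} = L³/(3EI) = 443.7/EI.
The prop prevents deflection at Y: R_Y = δ_0/δ_{YY} = 98629/443.7 = 222.3 kN.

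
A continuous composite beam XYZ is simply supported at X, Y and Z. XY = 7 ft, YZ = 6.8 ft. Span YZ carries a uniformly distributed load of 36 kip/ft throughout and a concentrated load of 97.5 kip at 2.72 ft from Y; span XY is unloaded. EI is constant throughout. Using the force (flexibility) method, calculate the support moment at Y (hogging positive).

Take M_Y as the redundant. Released structure: two simple spans XY and YZ with a hinge at Y.
End slopes at the hinge Y, treating each span as simply supported:
  span YZ: UDL 36: wL³/(24EI) = 471.6/EI
  span YZ: point load 97.5 at a = 2.72: Pab(L + b)/(6LEI) = 288.5/EI
  relative rotation θ_0 = (0 + 760.2)/EI = 760.2/EI
A unit hogging moment at Y produces rotation L₁/(3EI) + L₂/(3EI) = 4.6/EI.
Slope continuity at Y: θ_0 = M_Y·4.6/EI, so M_Y = 760.2/4.6 = 165.3 kip·ft (hogging).

M_Y = 165.3 kip·ft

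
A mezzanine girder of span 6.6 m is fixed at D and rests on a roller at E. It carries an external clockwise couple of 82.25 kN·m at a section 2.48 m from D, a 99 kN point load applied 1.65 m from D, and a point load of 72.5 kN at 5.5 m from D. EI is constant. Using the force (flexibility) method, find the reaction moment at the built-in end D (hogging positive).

Remove the prop at E; the released (primary) structure is a cantilever built in at D.
Primary-structure tip deflection at E by superposition:
  clockwise couple 82.25 at a = 2.48: M₀a(2L − a)/(2EI) = 1093/EI
  point load 99 at a = 1.65: Pa²(3L − a)/(6EI) = 815.3/EI
  point load 72.5 at a = 5.5: Pa²(3L − a)/(6EI) = 5227/EI
  δ_0 = 7136/EI
Flexibility coefficient — unit upward force at E: δ_{EE} = L³/(3EI) = 95.83/EI.
Compatibility at E: δ_0 − R_E·δ_{EE} = 0, so R_E = 7136/95.83 = 74.46 kN.
Moment equilibrium about D: M_D = Σ(load moments about D) − R_E·L = 644.4 − 74.46×6.6 = 152.9 kN·m.

M_D = 152.9 kN·m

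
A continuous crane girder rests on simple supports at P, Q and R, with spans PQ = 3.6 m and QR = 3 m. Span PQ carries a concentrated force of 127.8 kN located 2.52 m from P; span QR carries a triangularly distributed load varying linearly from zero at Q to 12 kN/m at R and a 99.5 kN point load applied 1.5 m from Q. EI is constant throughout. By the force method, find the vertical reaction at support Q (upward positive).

R_Q = 189.9 kN

Insert a hinge at Q; M_Q is the redundant, and each span becomes simply supported.
End slopes at the hinge Q, treating each span as simply supported:
  span PQ: point load 127.8 at a = 2.52: Pab(L + a)/(6LEI) = 98.55/EI
  span QR: triangular load, peak 12: 7w₀L³/(360EI) = 6.3/EI
  span QR: point load 99.5 at a = 1.5: Pab(L + b)/(6LEI) = 55.97/EI
  relative rotation θ_0 = (98.55 + 62.27)/EI = 160.8/EI
A unit hogging moment at Q produces rotation L₁/(3EI) + L₂/(3EI) = 2.2/EI.
Slope continuity at Q: θ_0 = M_Q·2.2/EI, so M_Q = 160.8/2.2 = 73.1 kN·m (hogging).
Span PQ, ΣM about P with M_Q applied at Q: R_Q^{PQ}·3.6 = 322.1 + 73.1, so R_Q^{PQ} = 109.8 kN and R_P = 127.8 − 109.8 = 18.03 kN.
Span QR, ΣM about R: R_Q^{QR}·3 = 167.2 + 73.1, so R_Q^{QR} = 80.12 kN and R_R = 117.5 − 80.12 = 37.38 kN.
R_Q = 109.8 + 80.12 = 189.9 kN.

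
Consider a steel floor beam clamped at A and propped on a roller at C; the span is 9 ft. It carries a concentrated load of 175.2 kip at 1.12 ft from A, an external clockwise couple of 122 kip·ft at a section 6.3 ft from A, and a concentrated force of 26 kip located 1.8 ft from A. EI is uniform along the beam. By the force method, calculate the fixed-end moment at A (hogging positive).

Remove the prop at C; the released (primary) structure is a cantilever built in at A.
Downward deflection at the released point C due to the loads:
  point load 175.2 at a = 1.12: Pa²(3L − a)/(6EI) = 947.9/EI
  clockwise couple 122 at a = 6.3: M₀a(2L − a)/(2EI) = 4496/EI
  point load 26 at a = 1.8: Pa²(3L − a)/(6EI) = 353.8/EI
  δ_0 = 5798/EI
Tip deflection under a unit load at C: L³/(3EI) = 243/EI.
Compatibility at C: δ_0 − R_C·δ_{CC} = 0, so R_C = 5798/243 = 23.86 kip.
Moment equilibrium about A: M_A = Σ(load moments about A) − R_C·L = 365 − 23.86×9 = 150.3 kip·ft.

M_A = 150.3 kip·ft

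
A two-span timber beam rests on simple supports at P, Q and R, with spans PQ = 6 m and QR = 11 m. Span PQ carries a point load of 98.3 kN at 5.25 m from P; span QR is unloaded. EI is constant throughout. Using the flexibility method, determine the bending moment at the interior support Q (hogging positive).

Insert a hinge at Q; M_Q is the redundant, and each span becomes simply supported.
Discontinuity in slope at Q on the released structure — sum the simple-span end rotations:
  span PQ: point load 98.3 at a = 5.25: Pab(L + a)/(6LEI) = 121/EI
  relative rotation θ_0 = (121 + 0)/EI = 121/EI
A unit hogging moment at Q produces rotation L₁/(3EI) + L₂/(3EI) = 5.667/EI.
Compatibility: M_Q·(L₁+L₂)/(3EI) = θ_0, giving M_Q = 21.35 kN·m (hogging).

M_Q = 21.35 kN·m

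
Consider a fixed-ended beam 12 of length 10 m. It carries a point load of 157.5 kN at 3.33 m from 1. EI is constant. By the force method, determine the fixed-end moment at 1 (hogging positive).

Take the two fixed-end moments M_1, M_2 as redundants; the released structure is the simple span 12.
Simple-span end rotations at 1 and 2 under the given loads:
  at 1: point load 157.5 at a = 3.33: Pab(L + b)/(6LEI) = 971.9/EI
  at 2: point load 157.5 at a = 3.33: Pab(L + a)/(6LEI) = 777.2/EI
  θ_10 = 971.9/EI,  θ_20 = 777.2/EI
Flexibility coefficients: a unit moment at one end gives L/(3EI) there and L/(6EI) at the far end, so f₁₁ = f₂₂ = 3.333/EI and f₁₂ = f₂₁ = 1.667/EI.
Compatibility — zero rotation at each built-in end:
  3.333 M_1 + 1.667 M_2 = 971.9
  1.667 M_1 + 3.333 M_2 = 777.2
Solving the pair gives M_1 = 233.3 kN·m and M_2 = 116.5 kN·m (hogging).

M_1 = 233.3 kN·m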